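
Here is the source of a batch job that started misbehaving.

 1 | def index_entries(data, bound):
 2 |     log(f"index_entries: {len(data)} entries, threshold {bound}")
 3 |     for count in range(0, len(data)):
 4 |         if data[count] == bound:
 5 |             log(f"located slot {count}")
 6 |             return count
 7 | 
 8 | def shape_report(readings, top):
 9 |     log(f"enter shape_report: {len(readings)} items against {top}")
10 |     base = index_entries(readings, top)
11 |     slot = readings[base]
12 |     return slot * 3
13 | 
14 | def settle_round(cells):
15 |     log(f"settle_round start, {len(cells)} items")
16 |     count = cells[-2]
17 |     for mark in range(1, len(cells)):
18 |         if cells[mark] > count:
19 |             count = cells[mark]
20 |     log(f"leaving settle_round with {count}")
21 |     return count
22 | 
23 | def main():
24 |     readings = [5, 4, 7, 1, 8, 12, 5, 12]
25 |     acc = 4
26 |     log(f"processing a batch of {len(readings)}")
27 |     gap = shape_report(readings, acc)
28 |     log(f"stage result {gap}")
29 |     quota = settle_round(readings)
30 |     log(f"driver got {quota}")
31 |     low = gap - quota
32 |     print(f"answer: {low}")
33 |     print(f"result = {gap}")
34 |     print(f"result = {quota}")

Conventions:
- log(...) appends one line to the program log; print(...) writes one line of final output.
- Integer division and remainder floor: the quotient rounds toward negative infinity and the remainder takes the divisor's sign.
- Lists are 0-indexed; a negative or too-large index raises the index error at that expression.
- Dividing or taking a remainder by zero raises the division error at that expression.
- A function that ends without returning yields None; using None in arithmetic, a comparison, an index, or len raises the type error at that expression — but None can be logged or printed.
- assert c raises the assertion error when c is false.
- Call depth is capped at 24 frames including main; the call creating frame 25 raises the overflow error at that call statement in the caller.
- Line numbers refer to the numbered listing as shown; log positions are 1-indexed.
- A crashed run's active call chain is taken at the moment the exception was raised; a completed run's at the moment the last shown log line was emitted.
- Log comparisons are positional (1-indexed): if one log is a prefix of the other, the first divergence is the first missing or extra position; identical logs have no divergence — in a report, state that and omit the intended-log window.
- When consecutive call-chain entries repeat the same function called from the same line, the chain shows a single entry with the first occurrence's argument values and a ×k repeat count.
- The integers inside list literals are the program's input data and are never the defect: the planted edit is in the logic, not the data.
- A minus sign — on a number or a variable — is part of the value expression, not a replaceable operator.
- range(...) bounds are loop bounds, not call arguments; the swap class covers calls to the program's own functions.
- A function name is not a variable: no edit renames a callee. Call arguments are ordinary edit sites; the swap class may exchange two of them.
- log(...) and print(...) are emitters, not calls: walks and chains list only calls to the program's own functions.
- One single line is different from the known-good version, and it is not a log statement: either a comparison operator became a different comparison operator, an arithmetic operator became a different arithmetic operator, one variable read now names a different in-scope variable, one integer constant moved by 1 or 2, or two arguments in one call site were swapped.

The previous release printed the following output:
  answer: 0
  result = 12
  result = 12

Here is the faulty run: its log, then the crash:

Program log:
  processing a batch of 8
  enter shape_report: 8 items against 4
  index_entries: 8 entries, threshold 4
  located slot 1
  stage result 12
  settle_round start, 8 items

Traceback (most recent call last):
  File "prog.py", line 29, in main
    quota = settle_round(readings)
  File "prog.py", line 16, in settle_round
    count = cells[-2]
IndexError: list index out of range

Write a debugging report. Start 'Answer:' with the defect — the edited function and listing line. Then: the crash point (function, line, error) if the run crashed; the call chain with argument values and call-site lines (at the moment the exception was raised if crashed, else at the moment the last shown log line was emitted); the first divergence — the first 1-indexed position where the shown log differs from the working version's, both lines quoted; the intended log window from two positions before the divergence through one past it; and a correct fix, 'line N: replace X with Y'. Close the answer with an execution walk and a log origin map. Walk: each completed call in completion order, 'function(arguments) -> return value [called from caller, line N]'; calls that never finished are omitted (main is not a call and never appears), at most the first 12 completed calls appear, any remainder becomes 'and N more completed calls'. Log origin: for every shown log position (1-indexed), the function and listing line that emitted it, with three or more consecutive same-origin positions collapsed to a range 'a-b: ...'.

Answer: the defect is in settle_round at line 16.
The tell: The log ends early — 6 lines, where the working version next logs 'leaving settle_round with 12'.
Crash: settle_round, line 16, IndexError.
Call chain: main -> settle_round([5, 4, 7, 1, 8, 12, 5, 12]) (called at line 29).
First divergence: position 7 — the faulty run's log ends after 6 lines; the working version continues with 'leaving settle_round with 12'.
Intended log window:
  5: stage result 12
  6: settle_round start, 8 items
  7: leaving settle_round with 12
  8: driver got 12
Execution walk:
  index_entries([5, 4, 7, 1, 8, 12, 5, 12], 4) -> 1  [called from shape_report, line 10]
  shape_report([5, 4, 7, 1, 8, 12, 5, 12], 4) -> 12  [called from main, line 27]
Log origin:
  1: emitted by main (line 26)
  2: emitted by shape_report (line 9)
  3: emitted by index_entries (line 2)
  4: emitted by index_entries (line 5)
  5: emitted by main (line 28)
  6: emitted by settle_round (line 15)
A correct fix: line 16: replace `-2` with `0`.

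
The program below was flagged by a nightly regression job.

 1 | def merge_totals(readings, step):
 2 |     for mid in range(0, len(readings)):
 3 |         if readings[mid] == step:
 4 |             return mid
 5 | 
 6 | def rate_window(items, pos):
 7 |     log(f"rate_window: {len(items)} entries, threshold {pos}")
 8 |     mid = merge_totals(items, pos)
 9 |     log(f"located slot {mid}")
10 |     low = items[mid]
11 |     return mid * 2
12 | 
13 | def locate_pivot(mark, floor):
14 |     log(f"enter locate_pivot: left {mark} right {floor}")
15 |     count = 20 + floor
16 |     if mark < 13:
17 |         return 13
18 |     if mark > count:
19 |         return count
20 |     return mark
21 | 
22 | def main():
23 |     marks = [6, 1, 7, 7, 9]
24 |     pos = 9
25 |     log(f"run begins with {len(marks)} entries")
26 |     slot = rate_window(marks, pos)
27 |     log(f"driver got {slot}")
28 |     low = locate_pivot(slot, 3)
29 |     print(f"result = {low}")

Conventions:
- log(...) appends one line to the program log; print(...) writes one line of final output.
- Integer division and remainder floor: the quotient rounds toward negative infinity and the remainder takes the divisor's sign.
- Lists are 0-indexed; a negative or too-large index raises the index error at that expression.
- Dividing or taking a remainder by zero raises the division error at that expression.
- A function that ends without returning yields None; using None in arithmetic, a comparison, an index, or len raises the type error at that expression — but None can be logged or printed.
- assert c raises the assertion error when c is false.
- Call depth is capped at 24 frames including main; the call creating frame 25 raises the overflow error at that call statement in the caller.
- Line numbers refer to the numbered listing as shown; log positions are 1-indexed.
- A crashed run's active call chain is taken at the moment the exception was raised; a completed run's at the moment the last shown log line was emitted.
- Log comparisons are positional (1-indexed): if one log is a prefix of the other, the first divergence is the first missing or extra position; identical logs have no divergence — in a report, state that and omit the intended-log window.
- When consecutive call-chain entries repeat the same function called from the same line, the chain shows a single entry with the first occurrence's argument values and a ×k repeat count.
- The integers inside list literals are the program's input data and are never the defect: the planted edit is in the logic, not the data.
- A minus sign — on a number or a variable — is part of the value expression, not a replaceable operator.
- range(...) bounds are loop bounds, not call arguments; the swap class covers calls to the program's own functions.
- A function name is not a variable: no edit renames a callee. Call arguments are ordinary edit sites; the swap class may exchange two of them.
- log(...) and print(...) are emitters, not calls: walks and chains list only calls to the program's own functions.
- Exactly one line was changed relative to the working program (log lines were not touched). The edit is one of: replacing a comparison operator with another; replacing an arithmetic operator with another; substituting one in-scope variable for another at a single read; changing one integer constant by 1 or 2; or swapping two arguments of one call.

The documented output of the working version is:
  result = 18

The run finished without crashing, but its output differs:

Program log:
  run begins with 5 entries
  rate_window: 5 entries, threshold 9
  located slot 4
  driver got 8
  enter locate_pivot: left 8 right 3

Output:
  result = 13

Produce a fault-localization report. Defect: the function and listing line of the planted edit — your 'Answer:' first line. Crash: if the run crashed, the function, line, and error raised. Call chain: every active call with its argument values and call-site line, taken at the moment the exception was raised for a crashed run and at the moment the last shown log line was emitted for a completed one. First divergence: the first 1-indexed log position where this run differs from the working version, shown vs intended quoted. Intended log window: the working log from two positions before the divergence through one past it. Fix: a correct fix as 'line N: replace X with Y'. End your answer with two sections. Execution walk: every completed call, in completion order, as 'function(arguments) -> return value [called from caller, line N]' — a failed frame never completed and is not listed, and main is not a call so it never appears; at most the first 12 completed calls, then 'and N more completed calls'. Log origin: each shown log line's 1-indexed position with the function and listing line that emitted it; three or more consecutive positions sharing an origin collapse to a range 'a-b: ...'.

Answer: the defect is in rate_window at line 11.
Core observation: The earliest visible damage is log position 4 — 'driver got 8' rather than the intended 'driver got 18'.
Call chain: main -> locate_pivot(8, 3) (called at line 28).
First divergence: position 4; shown 'driver got 8' vs intended 'driver got 18'.
Intended log window:
  2: rate_window: 5 entries, threshold 9
  3: located slot 4
  4: driver got 18
  5: enter locate_pivot: left 18 right 3
Execution walk:
  merge_totals([6, 1, 7, 7, 9], 9) -> 4  [called from rate_window, line 8]
  rate_window([6, 1, 7, 7, 9], 9) -> 8  [called from main, line 26]
  locate_pivot(8, 3) -> 13  [called from main, line 28]
Log origins:
  1: emitted by main (line 25)
  2: emitted by rate_window (line 7)
  3: emitted by rate_window (line 9)
  4: emitted by main (line 27)
  5: emitted by locate_pivot (line 14)
A correct fix: line 11: replace `mid` with `low`.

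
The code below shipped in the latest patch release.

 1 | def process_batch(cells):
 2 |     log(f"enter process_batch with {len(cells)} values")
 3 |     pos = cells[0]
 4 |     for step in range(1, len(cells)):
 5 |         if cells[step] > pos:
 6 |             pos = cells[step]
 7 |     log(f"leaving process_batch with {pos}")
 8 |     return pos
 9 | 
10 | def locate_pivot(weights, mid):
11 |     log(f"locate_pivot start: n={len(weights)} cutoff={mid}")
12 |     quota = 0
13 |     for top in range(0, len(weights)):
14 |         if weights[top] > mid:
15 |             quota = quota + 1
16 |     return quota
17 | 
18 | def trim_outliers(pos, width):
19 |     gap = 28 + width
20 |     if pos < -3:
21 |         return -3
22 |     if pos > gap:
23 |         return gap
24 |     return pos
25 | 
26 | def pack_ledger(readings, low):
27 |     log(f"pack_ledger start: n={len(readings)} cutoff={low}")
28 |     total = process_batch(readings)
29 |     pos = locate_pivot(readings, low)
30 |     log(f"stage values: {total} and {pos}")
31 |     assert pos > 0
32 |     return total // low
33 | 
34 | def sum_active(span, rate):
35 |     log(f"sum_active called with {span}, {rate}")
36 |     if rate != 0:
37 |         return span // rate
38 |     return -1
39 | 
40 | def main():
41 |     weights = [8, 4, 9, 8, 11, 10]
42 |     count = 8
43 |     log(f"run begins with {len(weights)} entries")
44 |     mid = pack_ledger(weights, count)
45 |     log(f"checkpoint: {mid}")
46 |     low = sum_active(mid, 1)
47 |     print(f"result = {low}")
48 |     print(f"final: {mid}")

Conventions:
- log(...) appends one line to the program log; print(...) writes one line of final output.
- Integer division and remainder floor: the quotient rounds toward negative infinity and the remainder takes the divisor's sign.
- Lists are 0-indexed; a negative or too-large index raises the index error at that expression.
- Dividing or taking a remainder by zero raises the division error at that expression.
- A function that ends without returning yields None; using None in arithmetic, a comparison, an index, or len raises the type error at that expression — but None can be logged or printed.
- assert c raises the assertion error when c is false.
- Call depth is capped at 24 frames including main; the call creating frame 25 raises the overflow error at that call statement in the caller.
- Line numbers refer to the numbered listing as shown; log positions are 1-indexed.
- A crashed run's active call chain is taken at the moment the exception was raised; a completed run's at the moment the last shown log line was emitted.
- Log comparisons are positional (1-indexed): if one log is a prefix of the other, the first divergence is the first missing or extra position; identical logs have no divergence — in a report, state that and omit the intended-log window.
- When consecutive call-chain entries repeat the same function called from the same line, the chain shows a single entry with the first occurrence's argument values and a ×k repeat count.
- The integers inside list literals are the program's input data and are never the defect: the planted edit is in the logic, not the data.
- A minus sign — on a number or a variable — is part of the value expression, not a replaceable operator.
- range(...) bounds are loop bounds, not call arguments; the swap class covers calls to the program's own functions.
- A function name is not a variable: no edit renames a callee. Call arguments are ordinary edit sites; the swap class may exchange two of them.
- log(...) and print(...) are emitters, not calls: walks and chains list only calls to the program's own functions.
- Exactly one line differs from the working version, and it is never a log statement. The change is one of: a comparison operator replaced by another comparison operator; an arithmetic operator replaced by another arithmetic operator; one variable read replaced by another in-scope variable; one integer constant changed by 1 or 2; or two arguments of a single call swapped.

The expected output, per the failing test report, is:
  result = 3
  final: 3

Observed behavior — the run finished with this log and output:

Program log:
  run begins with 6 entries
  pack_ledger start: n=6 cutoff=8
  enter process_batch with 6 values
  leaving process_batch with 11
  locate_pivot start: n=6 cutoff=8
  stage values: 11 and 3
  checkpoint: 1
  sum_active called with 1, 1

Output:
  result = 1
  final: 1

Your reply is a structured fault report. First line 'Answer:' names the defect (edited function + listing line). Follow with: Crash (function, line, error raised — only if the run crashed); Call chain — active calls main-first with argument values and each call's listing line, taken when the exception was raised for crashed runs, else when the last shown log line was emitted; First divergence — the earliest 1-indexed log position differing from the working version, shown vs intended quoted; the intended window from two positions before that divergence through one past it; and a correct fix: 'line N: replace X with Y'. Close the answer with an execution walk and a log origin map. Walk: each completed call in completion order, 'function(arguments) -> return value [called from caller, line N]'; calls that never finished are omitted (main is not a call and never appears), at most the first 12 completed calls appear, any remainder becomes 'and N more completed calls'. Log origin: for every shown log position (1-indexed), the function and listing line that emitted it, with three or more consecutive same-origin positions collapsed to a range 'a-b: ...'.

Answer: the defect is in pack_ledger at line 32.
The tell: The earliest visible damage is log position 7 — 'checkpoint: 1' rather than the intended 'checkpoint: 3'.
Call chain: main -> sum_active(1, 1) (called at line 46).
First divergence: position 7; shown 'checkpoint: 1' vs intended 'checkpoint: 3'.
Intended log window:
  5: locate_pivot start: n=6 cutoff=8
  6: stage values: 11 and 3
  7: checkpoint: 3
  8: sum_active called with 3, 1
Execution walk:
  process_batch([8, 4, 9, 8, 11, 10]) -> 11  [called from pack_ledger, line 28]
  locate_pivot([8, 4, 9, 8, 11, 10], 8) -> 3  [called from pack_ledger, line 29]
  pack_ledger([8, 4, 9, 8, 11, 10], 8) -> 1  [called from main, line 44]
  sum_active(1, 1) -> 1  [called from main, line 46]
Log origin:
  1: emitted by main (line 43)
  2: emitted by pack_ledger (line 27)
  3: emitted by process_batch (line 2)
  4: emitted by process_batch (line 7)
  5: emitted by locate_pivot (line 11)
  6: emitted by pack_ledger (line 30)
  7: emitted by main (line 45)
  8: emitted by sum_active (line 35)
A correct fix: line 32: replace `low` with `pos`.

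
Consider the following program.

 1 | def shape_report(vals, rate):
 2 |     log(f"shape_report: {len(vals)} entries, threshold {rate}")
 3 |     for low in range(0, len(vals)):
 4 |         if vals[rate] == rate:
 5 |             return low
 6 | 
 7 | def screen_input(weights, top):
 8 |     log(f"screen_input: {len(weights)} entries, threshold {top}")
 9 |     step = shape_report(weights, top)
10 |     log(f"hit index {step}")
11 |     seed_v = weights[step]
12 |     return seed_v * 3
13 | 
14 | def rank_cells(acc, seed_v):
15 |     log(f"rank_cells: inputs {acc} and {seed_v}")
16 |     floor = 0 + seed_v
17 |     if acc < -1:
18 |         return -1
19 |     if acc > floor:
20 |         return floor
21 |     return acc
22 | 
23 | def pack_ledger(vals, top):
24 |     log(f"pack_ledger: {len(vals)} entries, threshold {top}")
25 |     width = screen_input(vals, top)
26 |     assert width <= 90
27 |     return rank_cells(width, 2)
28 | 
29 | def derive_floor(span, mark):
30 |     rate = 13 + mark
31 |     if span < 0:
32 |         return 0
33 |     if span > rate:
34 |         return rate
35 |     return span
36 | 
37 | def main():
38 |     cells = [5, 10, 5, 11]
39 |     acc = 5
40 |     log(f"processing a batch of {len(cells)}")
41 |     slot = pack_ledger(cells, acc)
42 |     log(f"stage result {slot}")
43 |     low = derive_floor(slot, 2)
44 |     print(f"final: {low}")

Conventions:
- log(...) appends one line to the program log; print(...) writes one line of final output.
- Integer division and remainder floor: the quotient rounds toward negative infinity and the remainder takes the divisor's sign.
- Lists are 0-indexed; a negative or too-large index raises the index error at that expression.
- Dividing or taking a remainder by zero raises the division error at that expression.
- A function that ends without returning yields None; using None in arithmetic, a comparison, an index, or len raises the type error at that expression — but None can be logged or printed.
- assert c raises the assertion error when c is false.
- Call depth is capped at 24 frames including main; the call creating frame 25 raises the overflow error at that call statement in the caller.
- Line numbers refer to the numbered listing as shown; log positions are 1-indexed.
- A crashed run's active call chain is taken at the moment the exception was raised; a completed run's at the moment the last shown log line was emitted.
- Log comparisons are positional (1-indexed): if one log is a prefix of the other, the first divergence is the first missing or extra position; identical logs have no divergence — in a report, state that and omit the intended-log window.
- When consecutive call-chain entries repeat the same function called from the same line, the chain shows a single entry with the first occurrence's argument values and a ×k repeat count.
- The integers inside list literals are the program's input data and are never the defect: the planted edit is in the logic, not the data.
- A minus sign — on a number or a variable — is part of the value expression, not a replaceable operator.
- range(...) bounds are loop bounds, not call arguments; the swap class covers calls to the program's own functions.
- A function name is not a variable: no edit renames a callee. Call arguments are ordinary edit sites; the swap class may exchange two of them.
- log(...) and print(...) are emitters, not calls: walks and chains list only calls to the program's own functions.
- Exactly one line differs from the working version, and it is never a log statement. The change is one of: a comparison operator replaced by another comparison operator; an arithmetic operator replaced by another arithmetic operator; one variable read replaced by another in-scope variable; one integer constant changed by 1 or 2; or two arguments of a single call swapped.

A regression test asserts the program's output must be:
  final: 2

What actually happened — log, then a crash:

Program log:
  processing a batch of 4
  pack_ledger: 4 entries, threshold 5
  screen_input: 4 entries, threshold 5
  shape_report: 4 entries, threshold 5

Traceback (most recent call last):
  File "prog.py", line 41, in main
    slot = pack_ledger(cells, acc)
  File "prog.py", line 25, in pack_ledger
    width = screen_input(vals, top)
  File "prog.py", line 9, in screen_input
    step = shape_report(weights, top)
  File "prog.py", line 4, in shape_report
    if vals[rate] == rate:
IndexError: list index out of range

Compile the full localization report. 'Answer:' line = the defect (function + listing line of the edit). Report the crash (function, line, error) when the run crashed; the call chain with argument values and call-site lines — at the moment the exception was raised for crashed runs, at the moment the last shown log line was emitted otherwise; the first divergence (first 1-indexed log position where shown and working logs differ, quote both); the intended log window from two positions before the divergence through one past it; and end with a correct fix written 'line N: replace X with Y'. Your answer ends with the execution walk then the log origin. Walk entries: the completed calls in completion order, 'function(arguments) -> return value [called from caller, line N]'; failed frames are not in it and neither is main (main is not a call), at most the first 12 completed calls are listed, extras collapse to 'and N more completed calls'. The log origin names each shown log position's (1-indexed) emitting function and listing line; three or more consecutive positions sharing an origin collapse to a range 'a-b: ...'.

Answer: the defect is in shape_report at line 4.
Key fact: The faulty run's log stops after 4 lines; the working version's next line would be 'hit index 0'.
Crash: shape_report, line 4, IndexError.
Call chain: main -> pack_ledger([5, 10, 5, 11], 5) (called at line 41) -> screen_input([5, 10, 5, 11], 5) (called at line 25) -> shape_report([5, 10, 5, 11], 5) (called at line 9).
First divergence: position 5 — after 4 matching lines the faulty run goes silent; intended next line 'hit index 0'.
Intended log window:
  3: screen_input: 4 entries, threshold 5
  4: shape_report: 4 entries, threshold 5
  5: hit index 0
  6: rank_cells: inputs 15 and 2
Execution walk:
  (no call completed)
Log line origins:
  1: emitted by main (line 40)
  2: emitted by pack_ledger (line 24)
  3: emitted by screen_input (line 8)
  4: emitted by shape_report (line 2)
A correct fix: line 4: replace `vals[rate]` with `vals[low]`.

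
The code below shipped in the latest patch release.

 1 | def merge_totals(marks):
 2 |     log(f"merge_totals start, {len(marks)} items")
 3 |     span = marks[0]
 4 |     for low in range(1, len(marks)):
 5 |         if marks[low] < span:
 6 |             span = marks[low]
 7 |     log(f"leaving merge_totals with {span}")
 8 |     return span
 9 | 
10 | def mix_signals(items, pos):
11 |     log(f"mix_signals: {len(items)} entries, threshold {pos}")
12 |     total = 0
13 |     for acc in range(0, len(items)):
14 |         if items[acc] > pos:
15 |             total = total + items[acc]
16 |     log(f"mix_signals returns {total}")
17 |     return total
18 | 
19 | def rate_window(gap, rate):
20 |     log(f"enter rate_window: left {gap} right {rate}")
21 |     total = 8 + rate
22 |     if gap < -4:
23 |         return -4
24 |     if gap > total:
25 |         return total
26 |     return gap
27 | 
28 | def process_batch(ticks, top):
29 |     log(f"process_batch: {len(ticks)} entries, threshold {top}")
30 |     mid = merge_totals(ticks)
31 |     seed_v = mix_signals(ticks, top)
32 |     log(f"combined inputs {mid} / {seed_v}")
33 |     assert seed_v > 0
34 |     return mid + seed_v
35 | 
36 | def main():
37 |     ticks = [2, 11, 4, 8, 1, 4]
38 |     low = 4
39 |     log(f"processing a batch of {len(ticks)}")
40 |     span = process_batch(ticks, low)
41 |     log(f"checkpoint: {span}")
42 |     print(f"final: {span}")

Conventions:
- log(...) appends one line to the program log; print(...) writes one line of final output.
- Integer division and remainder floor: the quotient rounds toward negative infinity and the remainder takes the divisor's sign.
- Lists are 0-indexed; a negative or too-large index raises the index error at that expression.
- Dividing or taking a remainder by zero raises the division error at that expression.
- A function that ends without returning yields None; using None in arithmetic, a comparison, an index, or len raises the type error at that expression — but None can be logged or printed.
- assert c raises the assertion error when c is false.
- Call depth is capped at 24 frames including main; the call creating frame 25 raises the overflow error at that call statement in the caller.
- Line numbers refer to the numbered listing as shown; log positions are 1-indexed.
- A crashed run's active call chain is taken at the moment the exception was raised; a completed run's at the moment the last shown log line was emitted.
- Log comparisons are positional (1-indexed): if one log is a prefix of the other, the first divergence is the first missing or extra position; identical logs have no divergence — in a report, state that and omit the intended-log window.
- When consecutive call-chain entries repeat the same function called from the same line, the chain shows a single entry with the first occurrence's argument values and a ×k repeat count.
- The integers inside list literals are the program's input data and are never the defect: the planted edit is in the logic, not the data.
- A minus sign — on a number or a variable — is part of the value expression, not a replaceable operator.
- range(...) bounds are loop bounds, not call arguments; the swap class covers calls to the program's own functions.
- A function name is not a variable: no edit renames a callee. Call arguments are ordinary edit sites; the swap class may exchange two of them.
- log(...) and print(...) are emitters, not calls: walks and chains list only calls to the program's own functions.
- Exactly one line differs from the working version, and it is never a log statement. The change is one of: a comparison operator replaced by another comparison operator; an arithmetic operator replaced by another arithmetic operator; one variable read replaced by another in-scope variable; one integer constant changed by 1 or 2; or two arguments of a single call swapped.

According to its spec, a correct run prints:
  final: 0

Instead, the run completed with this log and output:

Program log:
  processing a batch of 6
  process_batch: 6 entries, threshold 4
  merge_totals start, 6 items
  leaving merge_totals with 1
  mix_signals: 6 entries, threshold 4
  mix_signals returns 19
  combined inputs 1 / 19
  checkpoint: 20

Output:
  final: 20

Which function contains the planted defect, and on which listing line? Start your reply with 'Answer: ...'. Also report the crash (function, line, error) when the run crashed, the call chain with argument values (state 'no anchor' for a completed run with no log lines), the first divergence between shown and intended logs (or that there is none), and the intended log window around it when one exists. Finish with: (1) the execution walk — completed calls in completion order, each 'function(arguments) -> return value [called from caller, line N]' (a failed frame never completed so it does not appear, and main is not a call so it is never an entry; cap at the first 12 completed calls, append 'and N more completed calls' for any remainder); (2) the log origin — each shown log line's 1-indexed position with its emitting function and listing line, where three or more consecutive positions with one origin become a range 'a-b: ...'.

Answer: the defect is in process_batch at line 34.
Key fact: Everything matches until log position 8, which reads 'checkpoint: 20' in place of 'checkpoint: 0'.
Call chain: main.
First divergence: position 8; shown 'checkpoint: 20' vs intended 'checkpoint: 0'.
Intended log window:
  6: mix_signals returns 19
  7: combined inputs 1 / 19
  8: checkpoint: 0
Execution walk:
  merge_totals([2, 11, 4, 8, 1, 4]) -> 1  [called from process_batch, line 30]
  mix_signals([2, 11, 4, 8, 1, 4], 4) -> 19  [called from process_batch, line 31]
  process_batch([2, 11, 4, 8, 1, 4], 4) -> 20  [called from main, line 40]
Log origin:
  1 — main, line 39
  2 — process_batch, line 29
  3 — merge_totals, line 2
  4 — merge_totals, line 7
  5 — mix_signals, line 11
  6 — mix_signals, line 16
  7 — process_batch, line 32
  8 — main, line 41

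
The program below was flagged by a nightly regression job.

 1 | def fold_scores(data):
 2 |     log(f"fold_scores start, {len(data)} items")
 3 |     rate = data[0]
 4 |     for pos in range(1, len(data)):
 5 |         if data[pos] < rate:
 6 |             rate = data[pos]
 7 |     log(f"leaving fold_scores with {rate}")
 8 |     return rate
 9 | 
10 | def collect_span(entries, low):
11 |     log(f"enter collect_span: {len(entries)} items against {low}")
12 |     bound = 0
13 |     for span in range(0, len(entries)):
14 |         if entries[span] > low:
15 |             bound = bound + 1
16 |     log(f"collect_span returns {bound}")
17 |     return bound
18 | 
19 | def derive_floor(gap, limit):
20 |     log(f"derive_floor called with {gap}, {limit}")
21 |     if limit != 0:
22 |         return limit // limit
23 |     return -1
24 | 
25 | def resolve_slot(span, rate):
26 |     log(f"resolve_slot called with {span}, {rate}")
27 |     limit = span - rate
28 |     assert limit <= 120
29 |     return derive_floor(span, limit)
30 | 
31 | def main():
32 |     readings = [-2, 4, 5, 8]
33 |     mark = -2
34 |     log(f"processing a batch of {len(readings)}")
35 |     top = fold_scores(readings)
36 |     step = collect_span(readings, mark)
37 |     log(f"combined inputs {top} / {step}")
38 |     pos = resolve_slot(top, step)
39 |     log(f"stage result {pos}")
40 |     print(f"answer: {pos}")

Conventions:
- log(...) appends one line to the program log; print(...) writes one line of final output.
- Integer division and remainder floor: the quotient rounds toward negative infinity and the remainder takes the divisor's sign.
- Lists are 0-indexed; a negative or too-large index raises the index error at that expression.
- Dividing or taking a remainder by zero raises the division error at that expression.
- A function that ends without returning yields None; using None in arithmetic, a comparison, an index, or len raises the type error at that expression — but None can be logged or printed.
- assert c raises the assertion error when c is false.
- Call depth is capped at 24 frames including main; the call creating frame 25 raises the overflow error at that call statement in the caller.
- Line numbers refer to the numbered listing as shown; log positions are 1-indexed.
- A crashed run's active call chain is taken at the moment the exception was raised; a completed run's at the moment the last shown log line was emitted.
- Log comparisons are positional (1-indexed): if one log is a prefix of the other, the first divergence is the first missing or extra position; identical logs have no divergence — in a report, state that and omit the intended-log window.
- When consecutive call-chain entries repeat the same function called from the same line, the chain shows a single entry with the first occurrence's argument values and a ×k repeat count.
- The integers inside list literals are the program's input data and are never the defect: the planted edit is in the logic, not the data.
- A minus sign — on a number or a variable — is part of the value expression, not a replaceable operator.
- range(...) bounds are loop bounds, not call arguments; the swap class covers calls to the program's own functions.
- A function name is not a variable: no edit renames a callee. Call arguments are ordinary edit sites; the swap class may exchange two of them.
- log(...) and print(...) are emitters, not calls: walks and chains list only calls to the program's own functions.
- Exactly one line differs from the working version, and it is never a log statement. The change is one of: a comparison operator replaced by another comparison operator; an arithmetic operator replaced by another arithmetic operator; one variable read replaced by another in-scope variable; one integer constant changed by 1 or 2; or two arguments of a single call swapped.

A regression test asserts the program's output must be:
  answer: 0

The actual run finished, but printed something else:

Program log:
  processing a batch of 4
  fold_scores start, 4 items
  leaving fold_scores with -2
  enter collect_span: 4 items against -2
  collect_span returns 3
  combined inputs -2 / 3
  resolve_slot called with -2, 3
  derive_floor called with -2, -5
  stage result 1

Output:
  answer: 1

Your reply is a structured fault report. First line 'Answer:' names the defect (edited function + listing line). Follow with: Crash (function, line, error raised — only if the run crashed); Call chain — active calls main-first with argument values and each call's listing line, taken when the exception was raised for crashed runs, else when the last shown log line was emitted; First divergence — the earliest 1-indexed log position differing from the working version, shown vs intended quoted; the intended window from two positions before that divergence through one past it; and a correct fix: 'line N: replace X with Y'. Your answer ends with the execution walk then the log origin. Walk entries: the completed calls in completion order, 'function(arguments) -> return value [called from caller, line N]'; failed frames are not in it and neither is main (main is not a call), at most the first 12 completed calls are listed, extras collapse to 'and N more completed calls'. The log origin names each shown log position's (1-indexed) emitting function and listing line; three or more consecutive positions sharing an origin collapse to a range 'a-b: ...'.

Answer: the defect is in derive_floor at line 22.
Key fact: The earliest visible damage is log position 9 — 'stage result 1' rather than the intended 'stage result 0'.
Call chain: main.
First divergence: position 9 — the shown line 'stage result 1' should read 'stage result 0'.
Intended log window:
  7: resolve_slot called with -2, 3
  8: derive_floor called with -2, -5
  9: stage result 0
Execution walk:
  fold_scores([-2, 4, 5, 8]) -> -2  [called from main, line 35]
  collect_span([-2, 4, 5, 8], -2) -> 3  [called from main, line 36]
  derive_floor(-2, -5) -> 1  [called from resolve_slot, line 29]
  resolve_slot(-2, 3) -> 1  [called from main, line 38]
Log origins:
  1: emitted by main (line 34)
  2: emitted by fold_scores (line 2)
  3: emitted by fold_scores (line 7)
  4: emitted by collect_span (line 11)
  5: emitted by collect_span (line 16)
  6: emitted by main (line 37)
  7: emitted by resolve_slot (line 26)
  8: emitted by derive_floor (line 20)
  9: emitted by main (line 39)
A correct fix: line 22: replace `limit // limit` with `gap // limit`.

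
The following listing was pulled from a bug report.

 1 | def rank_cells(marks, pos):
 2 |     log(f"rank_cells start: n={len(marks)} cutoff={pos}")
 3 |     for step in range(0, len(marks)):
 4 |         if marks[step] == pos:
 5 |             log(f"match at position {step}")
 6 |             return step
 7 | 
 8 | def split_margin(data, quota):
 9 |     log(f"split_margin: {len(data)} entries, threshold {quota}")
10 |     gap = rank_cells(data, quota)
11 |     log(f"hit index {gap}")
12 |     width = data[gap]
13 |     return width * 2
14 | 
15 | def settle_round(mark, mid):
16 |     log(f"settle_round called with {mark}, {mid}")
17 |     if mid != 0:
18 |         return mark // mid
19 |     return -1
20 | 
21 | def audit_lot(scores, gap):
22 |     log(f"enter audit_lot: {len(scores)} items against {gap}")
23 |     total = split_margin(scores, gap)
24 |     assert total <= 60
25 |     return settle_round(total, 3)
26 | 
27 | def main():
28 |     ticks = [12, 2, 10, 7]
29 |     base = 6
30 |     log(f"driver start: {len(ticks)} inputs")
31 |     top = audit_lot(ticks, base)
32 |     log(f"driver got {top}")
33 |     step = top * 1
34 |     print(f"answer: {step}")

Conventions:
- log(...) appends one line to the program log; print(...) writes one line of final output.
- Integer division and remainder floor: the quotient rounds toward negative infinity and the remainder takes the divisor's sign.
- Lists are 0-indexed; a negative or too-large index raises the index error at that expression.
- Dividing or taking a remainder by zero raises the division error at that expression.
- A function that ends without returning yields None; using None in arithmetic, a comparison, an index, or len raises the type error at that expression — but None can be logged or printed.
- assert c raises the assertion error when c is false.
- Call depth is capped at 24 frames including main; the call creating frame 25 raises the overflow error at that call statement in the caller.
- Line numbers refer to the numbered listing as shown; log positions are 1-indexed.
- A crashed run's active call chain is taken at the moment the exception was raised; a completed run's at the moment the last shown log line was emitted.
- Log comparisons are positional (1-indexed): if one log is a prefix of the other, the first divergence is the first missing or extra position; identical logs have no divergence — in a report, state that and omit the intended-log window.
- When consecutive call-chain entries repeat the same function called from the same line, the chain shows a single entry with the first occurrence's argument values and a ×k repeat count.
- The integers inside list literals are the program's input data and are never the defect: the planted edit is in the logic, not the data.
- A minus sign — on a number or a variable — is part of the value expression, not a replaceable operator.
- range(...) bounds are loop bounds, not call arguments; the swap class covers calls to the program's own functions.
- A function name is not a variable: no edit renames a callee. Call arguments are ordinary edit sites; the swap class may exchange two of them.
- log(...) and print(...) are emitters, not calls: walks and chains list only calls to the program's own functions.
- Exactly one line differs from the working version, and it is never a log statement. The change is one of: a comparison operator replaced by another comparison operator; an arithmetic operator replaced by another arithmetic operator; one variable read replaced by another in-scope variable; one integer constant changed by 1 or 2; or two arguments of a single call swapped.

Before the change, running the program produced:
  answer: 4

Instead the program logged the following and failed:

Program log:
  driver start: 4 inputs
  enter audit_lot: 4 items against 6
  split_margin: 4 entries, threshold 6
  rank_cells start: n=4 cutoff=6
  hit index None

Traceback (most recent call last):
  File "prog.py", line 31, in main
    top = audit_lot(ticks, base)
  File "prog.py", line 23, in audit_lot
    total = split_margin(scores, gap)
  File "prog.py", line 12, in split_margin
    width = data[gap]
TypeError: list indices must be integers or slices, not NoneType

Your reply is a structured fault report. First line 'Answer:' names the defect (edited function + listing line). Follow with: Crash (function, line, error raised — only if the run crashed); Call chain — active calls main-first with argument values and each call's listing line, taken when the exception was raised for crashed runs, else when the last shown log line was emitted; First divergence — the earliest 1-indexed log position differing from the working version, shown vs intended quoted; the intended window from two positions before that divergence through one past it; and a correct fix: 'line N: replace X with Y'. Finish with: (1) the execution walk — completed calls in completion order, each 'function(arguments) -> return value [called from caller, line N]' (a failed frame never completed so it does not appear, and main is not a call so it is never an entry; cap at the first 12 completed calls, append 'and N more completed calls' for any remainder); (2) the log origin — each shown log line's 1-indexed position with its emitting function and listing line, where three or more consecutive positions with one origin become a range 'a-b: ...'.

Answer: the defect is in main at line 29.
Core observation: Everything matches until log position 2, which reads 'enter audit_lot: 4 items against 6' in place of 'enter audit_lot: 4 items against 7'.
Crash: split_margin, line 12, TypeError.
Call chain: main -> audit_lot([12, 2, 10, 7], 6) (called at line 31) -> split_margin([12, 2, 10, 7], 6) (called at line 23).
First divergence: position 2 — the shown line 'enter audit_lot: 4 items against 6' should read 'enter audit_lot: 4 items against 7'.
Intended log window:
  1: driver start: 4 inputs
  2: enter audit_lot: 4 items against 7
  3: split_margin: 4 entries, threshold 7
Execution walk:
  rank_cells([12, 2, 10, 7], 6) -> None  [called from split_margin, line 10]
Origin of each log line:
  1: from main, line 30
  2: from audit_lot, line 22
  3: from split_margin, line 9
  4: from rank_cells, line 2
  5: from split_margin, line 11
A correct fix: line 29: replace `6` with `7`.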